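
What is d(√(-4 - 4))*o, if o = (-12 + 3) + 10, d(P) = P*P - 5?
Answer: -13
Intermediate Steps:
d(P) = -5 + P² (d(P) = P² - 5 = -5 + P²)
o = 1 (o = -9 + 10 = 1)
d(√(-4 - 4))*o = (-5 + (√(-4 - 4))²)*1 = (-5 + (√(-8))²)*1 = (-5 + (2*I*√2)²)*1 = (-5 - 8)*1 = -13*1 = -13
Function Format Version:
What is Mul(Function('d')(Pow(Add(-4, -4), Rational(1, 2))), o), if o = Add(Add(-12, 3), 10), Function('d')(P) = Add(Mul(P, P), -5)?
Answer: -13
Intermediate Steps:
Function('d')(P) = Add(-5, Pow(P, 2)) (Function('d')(P) = Add(Pow(P, 2), -5) = Add(-5, Pow(P, 2)))
o = 1 (o = Add(-9, 10) = 1)
Mul(Function('d')(Pow(Add(-4, -4), Rational(1, 2))), o) = Mul(Add(-5, Pow(Pow(Add(-4, -4), Rational(1, 2)), 2)), 1) = Mul(Add(-5, Pow(Pow(-8, Rational(1, 2)), 2)), 1) = Mul(Add(-5, Pow(Mul(2, I, Pow(2, Rational(1, 2))), 2)), 1) = Mul(Add(-5, -8), 1) = Mul(-13, 1) = -13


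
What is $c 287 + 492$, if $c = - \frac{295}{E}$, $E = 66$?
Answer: $- \frac{52193}{66} \approx -790.8$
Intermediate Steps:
$c = - \frac{295}{66} \approx -4.4697$
$c 287 + 492 = \left(- \frac{295}{66}\right) 287 + 492 = - \frac{84665}{66} + 492 = - \frac{52193}{66}$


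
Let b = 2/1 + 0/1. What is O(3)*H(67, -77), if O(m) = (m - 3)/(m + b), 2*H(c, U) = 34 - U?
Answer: 0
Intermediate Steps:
H(c, U) = 17 - U/2 (H(c, U) = (34 - U)/2 = 17 - U/2)
b = 2 (b = 2*1 + 0*1 = 2 + 0 = 2)
O(m) = (-3 + m)/(2 + m) (O(m) = (m - 3)/(m + 2) = (-3 + m)/(2 + m))
O(3)*H(67, -77) = ((-3 + 3)/(2 + 3))*(17 - ½*(-77)) = (0/5)*(17 + 77/2) = ((⅕)*0)*(111/2) = 0*(111/2) = 0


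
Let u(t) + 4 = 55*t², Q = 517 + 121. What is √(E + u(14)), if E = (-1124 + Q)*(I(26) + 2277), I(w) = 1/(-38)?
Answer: I*√395595789/19 ≈ 1046.8*I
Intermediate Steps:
Q = 638
I(w) = -1/38
u(t) = -4 + 55*t²
E = -21025575/19 (E = (-1124 + 638)*(-1/38 + 2277) = -486*86525/38 = -21025575/19 ≈ -1.1066e+6)
√(E + u(14)) = √(-21025575/19 + (-4 + 55*14²)) = √(-21025575/19 + (-4 + 55*196)) = √(-21025575/19 + (-4 + 10780)) = √(-21025575/19 + 10776) = √(-20820831/19) = I*√395595789/19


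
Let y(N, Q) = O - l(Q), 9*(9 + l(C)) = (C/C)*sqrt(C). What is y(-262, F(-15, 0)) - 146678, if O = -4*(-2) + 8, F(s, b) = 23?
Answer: -146653 - sqrt(23)/9 ≈ -1.4665e+5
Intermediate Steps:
l(C) = -9 + sqrt(C)/9 (l(C) = -9 + ((C/C)*sqrt(C))/9 = -9 + (1*sqrt(C))/9 = -9 + sqrt(C)/9)
O = 16 (O = 8 + 8 = 16)
y(N, Q) = 25 - sqrt(Q)/9 (y(N, Q) = 16 - (-9 + sqrt(Q)/9) = 16 + (9 - sqrt(Q)/9) = 25 - sqrt(Q)/9)
y(-262, F(-15, 0)) - 146678 = (25 - sqrt(23)/9) - 146678 = -146653 - sqrt(23)/9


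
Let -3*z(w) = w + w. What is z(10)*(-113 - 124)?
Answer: 1580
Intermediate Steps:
z(w) = -2*w/3 (z(w) = -(w + w)/3 = -2*w/3)
z(10)*(-113 - 124) = (-2/3*10)*(-113 - 124) = -20/3*(-237) = 1580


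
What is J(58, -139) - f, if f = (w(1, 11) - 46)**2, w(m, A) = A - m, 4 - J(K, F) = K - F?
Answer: -1489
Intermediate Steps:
J(K, F) = 4 + F - K (J(K, F) = 4 - (K - F) = 4 + (F - K) = 4 + F - K)
f = 1296 (f = ((11 - 1*1) - 46)**2 = ((11 - 1) - 46)**2 = (10 - 46)**2 = (-36)**2 = 1296)
J(58, -139) - f = (4 - 139 - 1*58) - 1*1296 = (4 - 139 - 58) - 1296 = -193 - 1296 = -1489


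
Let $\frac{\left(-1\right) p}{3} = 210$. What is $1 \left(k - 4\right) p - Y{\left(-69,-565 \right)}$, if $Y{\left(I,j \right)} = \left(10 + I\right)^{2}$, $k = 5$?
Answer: $-4111$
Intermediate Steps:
$p = -630$ ($p = \left(-3\right) 210 = -630$)
$1 \left(k - 4\right) p - Y{\left(-69,-565 \right)} = 1 \left(5 - 4\right) \left(-630\right) - \left(10 - 69\right)^{2} = 1 \cdot 1 \left(-630\right) - \left(-59\right)^{2} = 1 \left(-630\right) - 3481 = -630 - 3481 = -4111$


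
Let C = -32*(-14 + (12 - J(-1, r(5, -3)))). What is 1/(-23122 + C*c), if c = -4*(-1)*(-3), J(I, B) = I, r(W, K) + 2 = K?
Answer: -1/23506 ≈ -4.2542e-5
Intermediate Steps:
r(W, K) = -2 + K
c = -12 (c = 4*(-3) = -12)
C = 32 (C = -32*(-14 + (12 - 1*(-1))) = -32*(-14 + (12 + 1)) = -32*(-14 + 13) = -32*(-1) = 32)
1/(-23122 + C*c) = 1/(-23122 + 32*(-12)) = 1/(-23122 - 384) = 1/(-23506) = -1/23506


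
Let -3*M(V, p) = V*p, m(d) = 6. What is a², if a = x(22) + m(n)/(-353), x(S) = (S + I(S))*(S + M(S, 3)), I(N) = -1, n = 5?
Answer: 36/124609 ≈ 0.00028890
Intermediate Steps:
M(V, p) = -V*p/3
x(S) = 0 (x(S) = (S - 1)*(S - ⅓*S*3) = (-1 + S)*(S - S) = (-1 + S)*0 = 0)
a = -6/353 (a = 0 + 6/(-353) = 0 + 6*(-1/353) = 0 - 6/353 = -6/353 ≈ -0.016997)
a² = (-6/353)² = 36/124609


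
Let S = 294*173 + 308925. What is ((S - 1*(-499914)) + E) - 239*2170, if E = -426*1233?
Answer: -184187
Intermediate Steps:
S = 359787 (S = 50862 + 308925 = 359787)
E = -525258
((S - 1*(-499914)) + E) - 239*2170 = ((359787 - 1*(-499914)) - 525258) - 239*2170 = ((359787 + 499914) - 525258) - 518630 = (859701 - 525258) - 518630 = 334443 - 518630 = -184187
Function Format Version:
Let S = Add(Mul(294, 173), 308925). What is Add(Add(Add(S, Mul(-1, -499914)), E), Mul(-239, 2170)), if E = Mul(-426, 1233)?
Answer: -184187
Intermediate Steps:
S = 359787 (S = Add(50862, 308925) = 359787)
E = -525258
Add(Add(Add(S, Mul(-1, -499914)), E), Mul(-239, 2170)) = Add(Add(Add(359787, Mul(-1, -499914)), -525258), Mul(-239, 2170)) = Add(Add(Add(359787, 499914), -525258), -518630) = Add(Add(859701, -525258), -518630) = Add(334443, -518630) = -184187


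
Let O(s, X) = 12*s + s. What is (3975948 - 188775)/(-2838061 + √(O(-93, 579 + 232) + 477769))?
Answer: -1194247554617/894954418129 - 1683188*√29785/894954418129 ≈ -1.3347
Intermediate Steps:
O(s, X) = 13*s
(3975948 - 188775)/(-2838061 + √(O(-93, 579 + 232) + 477769)) = (3975948 - 188775)/(-2838061 + √(13*(-93) + 477769)) = 3787173/(-2838061 + √(-1209 + 477769)) = 3787173/(-2838061 + √476560) = 3787173/(-2838061 + 4*√29785)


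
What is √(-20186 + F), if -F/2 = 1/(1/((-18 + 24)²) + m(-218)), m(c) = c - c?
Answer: I*√20258 ≈ 142.33*I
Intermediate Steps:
m(c) = 0
F = -72 (F = -2/(1/((-18 + 24)²) + 0) = -2/(1/(6²) + 0) = -2/(1/36 + 0) = -2/1/36 = -2*36 = -72)
√(-20186 + F) = √(-20186 - 72) = √(-20258) = I*√20258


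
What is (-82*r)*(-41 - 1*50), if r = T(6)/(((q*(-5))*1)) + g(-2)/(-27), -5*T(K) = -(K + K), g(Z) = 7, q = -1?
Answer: 1111838/675 ≈ 1647.2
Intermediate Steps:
T(K) = 2*K/5 (T(K) = -(-1)*(K + K)/5 = -(-1)*2*K/5 = -(-2)*K/5 = 2*K/5)
r = 149/675 (r = ((⅖)*6)/((-1*(-5)*1)) + 7/(-27) = 12/(5*((5*1))) + 7*(-1/27) = (12/5)/5 - 7/27 = (12/5)*(⅕) - 7/27 = 12/25 - 7/27 = 149/675 ≈ 0.22074)
(-82*r)*(-41 - 1*50) = (-82*149/675)*(-41 - 1*50) = -12218*(-41 - 50)/675 = -12218/675*(-91) = 1111838/675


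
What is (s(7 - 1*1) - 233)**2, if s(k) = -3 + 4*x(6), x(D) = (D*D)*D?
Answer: 394384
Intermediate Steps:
x(D) = D**3 (x(D) = D**2*D = D**3)
s(k) = 861 (s(k) = -3 + 4*6**3 = -3 + 4*216 = -3 + 864 = 861)
(s(7 - 1*1) - 233)**2 = (861 - 233)**2 = 628**2 = 394384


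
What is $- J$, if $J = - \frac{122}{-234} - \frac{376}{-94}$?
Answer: $- \frac{529}{117} \approx -4.5214$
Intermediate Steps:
$J = \frac{529}{117}$ ($J = \left(-122\right) \left(- \frac{1}{234}\right) - -4 = \frac{61}{117} + 4 = \frac{529}{117} \approx 4.5214$)
$- J = \left(-1\right) \frac{529}{117} = - \frac{529}{117}$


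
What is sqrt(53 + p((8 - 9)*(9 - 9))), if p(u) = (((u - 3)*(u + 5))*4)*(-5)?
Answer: sqrt(353) ≈ 18.788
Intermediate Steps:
p(u) = -20*(-3 + u)*(5 + u) (p(u) = (((-3 + u)*(5 + u))*4)*(-5) = (4*(-3 + u)*(5 + u))*(-5) = -20*(-3 + u)*(5 + u))
sqrt(53 + p((8 - 9)*(9 - 9))) = sqrt(53 + (300 - 40*(8 - 9)*(9 - 9) - 20*(8 - 9)**2*(9 - 9)**2)) = sqrt(53 + (300 - (-40)*0 - 20*(-1*0)**2)) = sqrt(53 + (300 - 40*0 - 20*0**2)) = sqrt(53 + (300 + 0 - 20*0)) = sqrt(53 + (300 + 0 + 0)) = sqrt(53 + 300) = sqrt(353)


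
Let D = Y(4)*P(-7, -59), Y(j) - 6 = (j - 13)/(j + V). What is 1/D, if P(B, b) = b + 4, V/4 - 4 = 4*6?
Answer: -116/37785 ≈ -0.0030700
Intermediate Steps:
V = 112 (V = 16 + 4*(4*6) = 16 + 4*24 = 16 + 96 = 112)
P(B, b) = 4 + b
Y(j) = 6 + (-13 + j)/(112 + j) (Y(j) = 6 + (j - 13)/(j + 112) = 6 + (-13 + j)/(112 + j))
D = -37785/116 (D = ((659 + 7*4)/(112 + 4))*(4 - 59) = ((659 + 28)/116)*(-55) = ((1/116)*687)*(-55) = (687/116)*(-55) = -37785/116 ≈ -325.73)
1/D = 1/(-37785/116) = -116/37785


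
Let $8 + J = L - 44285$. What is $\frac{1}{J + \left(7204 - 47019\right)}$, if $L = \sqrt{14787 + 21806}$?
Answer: $- \frac{1956}{164514397} - \frac{\sqrt{36593}}{7074119071} \approx -1.1917 \cdot 10^{-5}$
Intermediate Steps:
$L = \sqrt{36593} \approx 191.29$
$J = -44293 + \sqrt{36593}$ ($J = -8 + \left(\sqrt{36593} - 44285\right) = -8 - \left(44285 - \sqrt{36593}\right) = -44293 + \sqrt{36593} \approx -44102.0$)
$\frac{1}{J + \left(7204 - 47019\right)} = \frac{1}{\left(-44293 + \sqrt{36593}\right) + \left(7204 - 47019\right)} = \frac{1}{\left(-44293 + \sqrt{36593}\right) - 39815} = \frac{1}{-84108 + \sqrt{36593}}$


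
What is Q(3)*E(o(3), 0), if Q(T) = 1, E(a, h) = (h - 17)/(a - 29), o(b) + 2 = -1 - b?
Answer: 17/35 ≈ 0.48571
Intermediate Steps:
o(b) = -3 - b (o(b) = -2 + (-1 - b) = -3 - b)
E(a, h) = (-17 + h)/(-29 + a)
Q(3)*E(o(3), 0) = 1*((-17 + 0)/(-29 + (-3 - 1*3))) = 1*(-17/(-29 + (-3 - 3))) = 1*(-17/(-29 - 6)) = 1*(-17/(-35)) = 1*(-1/35*(-17)) = 1*(17/35) = 17/35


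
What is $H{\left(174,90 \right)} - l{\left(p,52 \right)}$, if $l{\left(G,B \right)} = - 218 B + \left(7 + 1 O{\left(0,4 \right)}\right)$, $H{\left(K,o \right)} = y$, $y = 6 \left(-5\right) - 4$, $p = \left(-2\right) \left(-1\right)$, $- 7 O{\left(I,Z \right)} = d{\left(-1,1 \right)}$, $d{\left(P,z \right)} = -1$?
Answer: $\frac{79064}{7} \approx 11295.0$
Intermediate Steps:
$O{\left(I,Z \right)} = \frac{1}{7}$ ($O{\left(I,Z \right)} = \left(- \frac{1}{7}\right) \left(-1\right) = \frac{1}{7}$)
$p = 2$
$y = -34$ ($y = -30 - 4 = -34$)
$H{\left(K,o \right)} = -34$
$l{\left(G,B \right)} = \frac{50}{7} - 218 B$ ($l{\left(G,B \right)} = - 218 B + \left(7 + 1 \cdot \frac{1}{7}\right) = - 218 B + \left(7 + \frac{1}{7}\right) = - 218 B + \frac{50}{7} = \frac{50}{7} - 218 B$)
$H{\left(174,90 \right)} - l{\left(p,52 \right)} = -34 - \left(\frac{50}{7} - 11336\right) = -34 - - \frac{79302}{7} = -34 + \frac{79302}{7} = \frac{79064}{7}$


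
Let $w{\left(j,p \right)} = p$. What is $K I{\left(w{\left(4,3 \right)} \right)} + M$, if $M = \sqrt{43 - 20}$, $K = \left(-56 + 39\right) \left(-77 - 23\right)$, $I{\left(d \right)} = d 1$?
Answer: $5100 + \sqrt{23} \approx 5104.8$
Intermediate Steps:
$I{\left(d \right)} = d$
$K = 1700$ ($K = \left(-17\right) \left(-100\right) = 1700$)
$M = \sqrt{23} \approx 4.7958$
$K I{\left(w{\left(4,3 \right)} \right)} + M = 1700 \cdot 3 + \sqrt{23} = 5100 + \sqrt{23}$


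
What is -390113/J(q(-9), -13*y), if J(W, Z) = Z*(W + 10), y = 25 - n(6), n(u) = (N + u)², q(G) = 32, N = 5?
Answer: -390113/52416 ≈ -7.4426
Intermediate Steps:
n(u) = (5 + u)²
y = -96 (y = 25 - (5 + 6)² = 25 - 1*11² = 25 - 1*121 = 25 - 121 = -96)
J(W, Z) = Z*(10 + W)
-390113/J(q(-9), -13*y) = -390113*1/(1248*(10 + 32)) = -390113/(1248*42) = -390113/52416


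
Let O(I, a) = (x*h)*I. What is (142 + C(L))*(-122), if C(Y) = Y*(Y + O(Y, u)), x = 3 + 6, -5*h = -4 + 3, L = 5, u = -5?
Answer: -25864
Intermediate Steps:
h = ⅕ (h = -(-4 + 3)/5 = -⅕*(-1) = ⅕ ≈ 0.20000)
x = 9
O(I, a) = 9*I/5 (O(I, a) = (9*(⅕))*I = 9*I/5)
C(Y) = 14*Y²/5 (C(Y) = Y*(Y + 9*Y/5) = Y*(14*Y/5) = 14*Y²/5)
(142 + C(L))*(-122) = (142 + (14/5)*5²)*(-122) = (142 + (14/5)*25)*(-122) = (142 + 70)*(-122) = 212*(-122) = -25864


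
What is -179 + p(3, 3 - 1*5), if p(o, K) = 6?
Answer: -173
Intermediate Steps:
-179 + p(3, 3 - 1*5) = -179 + 6 = -173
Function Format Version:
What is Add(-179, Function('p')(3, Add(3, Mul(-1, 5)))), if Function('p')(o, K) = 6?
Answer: -173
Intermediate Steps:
Add(-179, Function('p')(3, Add(3, Mul(-1, 5)))) = Add(-179, 6) = -173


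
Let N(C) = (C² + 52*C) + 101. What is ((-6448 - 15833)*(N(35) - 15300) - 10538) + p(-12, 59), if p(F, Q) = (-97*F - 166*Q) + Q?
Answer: 270784165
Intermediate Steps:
N(C) = 101 + C² + 52*C
p(F, Q) = -165*Q - 97*F (p(F, Q) = (-166*Q - 97*F) + Q = -165*Q - 97*F)
((-6448 - 15833)*(N(35) - 15300) - 10538) + p(-12, 59) = ((-6448 - 15833)*((101 + 35² + 52*35) - 15300) - 10538) + (-165*59 - 97*(-12)) = (-22281*((101 + 1225 + 1820) - 15300) - 10538) + (-9735 + 1164) = (-22281*(3146 - 15300) - 10538) - 8571 = (-22281*(-12154) - 10538) - 8571 = (270803274 - 10538) - 8571 = 270792736 - 8571 = 270784165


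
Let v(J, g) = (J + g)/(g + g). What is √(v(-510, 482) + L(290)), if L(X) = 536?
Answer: √31129729/241 ≈ 23.151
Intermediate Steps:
v(J, g) = (J + g)/(2*g) (v(J, g) = (J + g)/((2*g)) = (J + g)*(1/(2*g)) = (J + g)/(2*g))
√(v(-510, 482) + L(290)) = √((½)*(-510 + 482)/482 + 536) = √((½)*(1/482)*(-28) + 536) = √(-7/241 + 536) = √(129169/241) = √31129729/241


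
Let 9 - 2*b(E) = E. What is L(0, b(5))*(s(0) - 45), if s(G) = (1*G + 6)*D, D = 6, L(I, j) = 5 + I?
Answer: -45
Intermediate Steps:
b(E) = 9/2 - E/2
s(G) = 36 + 6*G (s(G) = (1*G + 6)*6 = (G + 6)*6 = (6 + G)*6 = 36 + 6*G)
L(0, b(5))*(s(0) - 45) = (5 + 0)*((36 + 6*0) - 45) = 5*((36 + 0) - 45) = 5*(36 - 45) = 5*(-9) = -45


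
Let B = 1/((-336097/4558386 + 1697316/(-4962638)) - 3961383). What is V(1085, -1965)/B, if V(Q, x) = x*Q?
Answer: 4548975275376731879585825/538609990054 ≈ 8.4458e+12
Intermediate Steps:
V(Q, x) = Q*x
B = -11310809791134/44806454325306396253 (B = 1/((-336097*1/4558386 + 1697316*(-1/4962638)) - 3961383) = 1/((-336097/4558386 - 848658/2481319) - 3961383) = 1/(-4702474617931/11310809791134 - 3961383) = 1/(-44806454325306396253/11310809791134) = -11310809791134/44806454325306396253 ≈ -2.5244e-7)
V(1085, -1965)/B = (1085*(-1965))/(-11310809791134/44806454325306396253) = -2132025*(-44806454325306396253/11310809791134) = 4548975275376731879585825/538609990054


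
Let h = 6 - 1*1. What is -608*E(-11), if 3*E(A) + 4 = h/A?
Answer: 29792/33 ≈ 902.79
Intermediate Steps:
h = 5 (h = 6 - 1 = 5)
E(A) = -4/3 + 5/(3*A) (E(A) = -4/3 + (5/A)/3 = -4/3 + 5/(3*A))
-608*E(-11) = -608*(5 - 4*(-11))/(3*(-11)) = -608*(-1)*(5 + 44)/(3*11) = -608*(-1)*49/(3*11) = -608*(-49/33) = 29792/33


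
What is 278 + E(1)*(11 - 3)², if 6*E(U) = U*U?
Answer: 866/3 ≈ 288.67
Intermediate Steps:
E(U) = U²/6 (E(U) = (U*U)/6 = U²/6)
278 + E(1)*(11 - 3)² = 278 + ((⅙)*1²)*(11 - 3)² = 278 + ((⅙)*1)*8² = 278 + (⅙)*64 = 278 + 32/3 = 866/3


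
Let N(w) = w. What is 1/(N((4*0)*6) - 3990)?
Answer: -1/3990 ≈ -0.00025063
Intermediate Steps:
1/(N((4*0)*6) - 3990) = 1/((4*0)*6 - 3990) = 1/(0*6 - 3990) = 1/(0 - 3990) = 1/(-3990) = -1/3990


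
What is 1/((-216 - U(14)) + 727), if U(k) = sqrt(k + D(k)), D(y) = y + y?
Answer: 73/37297 + sqrt(42)/261079 ≈ 0.0019821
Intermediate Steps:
D(y) = 2*y
U(k) = sqrt(3)*sqrt(k) (U(k) = sqrt(k + 2*k) = sqrt(3*k) = sqrt(3)*sqrt(k))
1/((-216 - U(14)) + 727) = 1/((-216 - sqrt(3)*sqrt(14)) + 727) = 1/((-216 - sqrt(42)) + 727) = 1/(511 - sqrt(42))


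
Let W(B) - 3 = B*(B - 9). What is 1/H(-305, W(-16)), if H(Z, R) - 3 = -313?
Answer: -1/310 ≈ -0.0032258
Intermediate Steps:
W(B) = 3 + B*(-9 + B) (W(B) = 3 + B*(B - 9) = 3 + B*(-9 + B))
H(Z, R) = -310 (H(Z, R) = 3 - 313 = -310)
1/H(-305, W(-16)) = 1/(-310) = -1/310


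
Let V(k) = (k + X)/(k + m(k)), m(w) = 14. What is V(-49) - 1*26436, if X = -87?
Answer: -925124/35 ≈ -26432.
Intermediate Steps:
V(k) = (-87 + k)/(14 + k) (V(k) = (k - 87)/(k + 14) = (-87 + k)/(14 + k))
V(-49) - 1*26436 = (-87 - 49)/(14 - 49) - 1*26436 = -136/(-35) - 26436 = -1/35*(-136) - 26436 = 136/35 - 26436 = -925124/35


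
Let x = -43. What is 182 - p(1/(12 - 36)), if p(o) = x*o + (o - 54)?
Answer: 937/4 ≈ 234.25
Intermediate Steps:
p(o) = -54 - 42*o (p(o) = -43*o + (o - 54) = -43*o + (-54 + o) = -54 - 42*o)
182 - p(1/(12 - 36)) = 182 - (-54 - 42/(12 - 36)) = 182 - (-54 - 42/(-24)) = 182 - (-54 - 42*(-1/24)) = 182 - (-54 + 7/4) = 182 - 1*(-209/4) = 182 + 209/4 = 937/4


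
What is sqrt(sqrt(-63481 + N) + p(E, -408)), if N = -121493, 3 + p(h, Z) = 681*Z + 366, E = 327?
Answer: sqrt(-277485 + I*sqrt(184974)) ≈ 0.408 + 526.77*I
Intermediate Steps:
p(h, Z) = 363 + 681*Z (p(h, Z) = -3 + (681*Z + 366) = -3 + (366 + 681*Z) = 363 + 681*Z)
sqrt(sqrt(-63481 + N) + p(E, -408)) = sqrt(sqrt(-63481 - 121493) + (363 + 681*(-408))) = sqrt(sqrt(-184974) + (363 - 277848)) = sqrt(I*sqrt(184974) - 277485) = sqrt(-277485 + I*sqrt(184974))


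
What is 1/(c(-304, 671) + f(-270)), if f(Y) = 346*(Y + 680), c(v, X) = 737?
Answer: 1/142597 ≈ 7.0128e-6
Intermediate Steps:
f(Y) = 235280 + 346*Y (f(Y) = 346*(680 + Y) = 235280 + 346*Y)
1/(c(-304, 671) + f(-270)) = 1/(737 + (235280 + 346*(-270))) = 1/(737 + (235280 - 93420)) = 1/(737 + 141860) = 1/142597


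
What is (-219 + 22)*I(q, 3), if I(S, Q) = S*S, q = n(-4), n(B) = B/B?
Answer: -197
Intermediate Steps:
n(B) = 1
q = 1
I(S, Q) = S**2
(-219 + 22)*I(q, 3) = (-219 + 22)*1**2 = -197*1 = -197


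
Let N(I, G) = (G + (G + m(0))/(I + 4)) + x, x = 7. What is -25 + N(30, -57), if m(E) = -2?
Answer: -2609/34 ≈ -76.735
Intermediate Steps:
N(I, G) = 7 + G + (-2 + G)/(4 + I) (N(I, G) = (G + (G - 2)/(I + 4)) + 7 = (G + (-2 + G)/(4 + I)) + 7 = 7 + G + (-2 + G)/(4 + I))
-25 + N(30, -57) = -25 + (26 + 5*(-57) + 7*30 - 57*30)/(4 + 30) = -25 + (26 - 285 + 210 - 1710)/34 = -25 + (1/34)*(-1759) = -25 - 1759/34 = -2609/34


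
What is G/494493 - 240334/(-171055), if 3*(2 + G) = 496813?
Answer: 441511763371/253756500345 ≈ 1.7399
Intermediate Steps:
G = 496807/3 (G = -2 + (⅓)*496813 = -2 + 496813/3 = 496807/3 ≈ 1.6560e+5)
G/494493 - 240334/(-171055) = (496807/3)/494493 - 240334/(-171055) = (496807/3)*(1/494493) - 240334*(-1/171055) = 496807/1483479 + 240334/171055 = 441511763371/253756500345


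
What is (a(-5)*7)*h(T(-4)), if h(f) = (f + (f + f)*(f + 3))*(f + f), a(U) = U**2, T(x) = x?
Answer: -5600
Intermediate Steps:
h(f) = 2*f*(f + 2*f*(3 + f)) (h(f) = (f + (2*f)*(3 + f))*(2*f) = (f + 2*f*(3 + f))*(2*f) = 2*f*(f + 2*f*(3 + f)))
(a(-5)*7)*h(T(-4)) = ((-5)**2*7)*((-4)**2*(14 + 4*(-4))) = (25*7)*(16*(14 - 16)) = 175*(16*(-2)) = 175*(-32) = -5600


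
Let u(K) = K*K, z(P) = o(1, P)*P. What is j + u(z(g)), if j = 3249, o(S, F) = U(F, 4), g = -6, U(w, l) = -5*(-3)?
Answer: 11349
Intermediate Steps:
U(w, l) = 15
o(S, F) = 15
z(P) = 15*P
u(K) = K²
j + u(z(g)) = 3249 + (15*(-6))² = 3249 + (-90)² = 3249 + 8100 = 11349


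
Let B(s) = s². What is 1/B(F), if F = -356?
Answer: 1/126736 ≈ 7.8904e-6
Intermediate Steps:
1/B(F) = 1/((-356)²) = 1/126736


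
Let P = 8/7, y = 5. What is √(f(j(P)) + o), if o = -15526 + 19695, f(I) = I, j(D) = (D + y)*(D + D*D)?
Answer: √10045889/49 ≈ 64.684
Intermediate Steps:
P = 8/7 (P = 8*(⅐) = 8/7 ≈ 1.1429)
j(D) = (5 + D)*(D + D²) (j(D) = (D + 5)*(D + D*D) = (5 + D)*(D + D²))
o = 4169
√(f(j(P)) + o) = √(8*(5 + (8/7)² + 6*(8/7))/7 + 4169) = √(8*(5 + 64/49 + 48/7)/7 + 4169) = √((8/7)*(645/49) + 4169) = √(5160/343 + 4169) = √(1435127/343) = √10045889/49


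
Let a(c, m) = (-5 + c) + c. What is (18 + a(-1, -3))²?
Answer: 121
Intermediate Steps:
a(c, m) = -5 + 2*c
(18 + a(-1, -3))² = (18 + (-5 + 2*(-1)))² = (18 + (-5 - 2))² = (18 - 7)² = 11² = 121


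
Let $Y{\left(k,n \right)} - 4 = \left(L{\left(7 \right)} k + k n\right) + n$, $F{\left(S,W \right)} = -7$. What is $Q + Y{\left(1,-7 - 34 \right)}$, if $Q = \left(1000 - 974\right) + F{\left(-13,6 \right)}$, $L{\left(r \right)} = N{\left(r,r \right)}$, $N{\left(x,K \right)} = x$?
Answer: $-52$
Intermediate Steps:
$L{\left(r \right)} = r$
$Y{\left(k,n \right)} = 4 + n + 7 k + k n$ ($Y{\left(k,n \right)} = 4 + \left(\left(7 k + k n\right) + n\right) = 4 + \left(n + 7 k + k n\right) = 4 + n + 7 k + k n$)
$Q = 19$ ($Q = \left(1000 - 974\right) - 7 = 26 - 7 = 19$)
$Q + Y{\left(1,-7 - 34 \right)} = 19 + \left(4 - 41 + 7 \cdot 1 + 1 \left(-7 - 34\right)\right) = 19 + \left(4 - 41 + 7 + 1 \left(-7 - 34\right)\right) = 19 + \left(4 - 41 + 7 + 1 \left(-41\right)\right) = 19 + \left(4 - 41 + 7 - 41\right) = 19 - 71 = -52$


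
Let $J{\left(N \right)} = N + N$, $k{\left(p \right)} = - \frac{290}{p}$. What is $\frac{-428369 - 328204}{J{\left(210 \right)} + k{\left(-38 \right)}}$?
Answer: $- \frac{14374887}{8125} \approx -1769.2$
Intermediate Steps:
$J{\left(N \right)} = 2 N$
$\frac{-428369 - 328204}{J{\left(210 \right)} + k{\left(-38 \right)}} = \frac{-428369 - 328204}{2 \cdot 210 - \frac{290}{-38}} = - \frac{756573}{420 - - \frac{145}{19}} = - \frac{756573}{420 + \frac{145}{19}} = - \frac{756573}{\frac{8125}{19}} = \left(-756573\right) \frac{19}{8125} = - \frac{14374887}{8125}$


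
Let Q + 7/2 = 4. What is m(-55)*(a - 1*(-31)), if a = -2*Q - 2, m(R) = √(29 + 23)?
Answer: 56*√13 ≈ 201.91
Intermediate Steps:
Q = ½ (Q = -7/2 + 4 = ½ ≈ 0.50000)
m(R) = 2*√13 (m(R) = √52 = 2*√13)
a = -3 (a = -2*½ - 2 = -1 - 2 = -3)
m(-55)*(a - 1*(-31)) = (2*√13)*(-3 - 1*(-31)) = (2*√13)*(-3 + 31) = (2*√13)*28 = 56*√13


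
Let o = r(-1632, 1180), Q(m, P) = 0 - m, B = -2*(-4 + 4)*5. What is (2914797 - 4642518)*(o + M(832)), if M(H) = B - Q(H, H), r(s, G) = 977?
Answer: -3125447289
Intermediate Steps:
B = 0 (B = -2*0*5 = 0*5 = 0)
Q(m, P) = -m
o = 977
M(H) = H (M(H) = 0 - (-1)*H = 0 + H = H)
(2914797 - 4642518)*(o + M(832)) = (2914797 - 4642518)*(977 + 832) = -1727721*1809 = -3125447289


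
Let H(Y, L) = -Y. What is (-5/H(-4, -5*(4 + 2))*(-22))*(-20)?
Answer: -550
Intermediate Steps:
(-5/H(-4, -5*(4 + 2))*(-22))*(-20) = (-5/((-1*(-4)))*(-22))*(-20) = (-5/4*(-22))*(-20) = (-5*¼*(-22))*(-20) = -5/4*(-22)*(-20) = (55/2)*(-20) = -550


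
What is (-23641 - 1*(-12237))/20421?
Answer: -11404/20421 ≈ -0.55844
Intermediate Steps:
(-23641 - 1*(-12237))/20421 = (-23641 + 12237)*(1/20421) = -11404*1/20421 = -11404/20421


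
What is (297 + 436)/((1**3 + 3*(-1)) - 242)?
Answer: -733/244 ≈ -3.0041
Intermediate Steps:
(297 + 436)/((1**3 + 3*(-1)) - 242) = 733/((1 - 3) - 242) = 733/(-2 - 242) = 733/(-244) = 733*(-1/244) = -733/244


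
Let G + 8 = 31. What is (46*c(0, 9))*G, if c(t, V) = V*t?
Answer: 0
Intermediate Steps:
G = 23 (G = -8 + 31 = 23)
(46*c(0, 9))*G = (46*(9*0))*23 = (46*0)*23 = 0*23 = 0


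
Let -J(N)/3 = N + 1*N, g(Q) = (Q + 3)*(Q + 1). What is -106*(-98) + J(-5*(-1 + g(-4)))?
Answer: 10448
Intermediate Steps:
g(Q) = (1 + Q)*(3 + Q) (g(Q) = (3 + Q)*(1 + Q) = (1 + Q)*(3 + Q))
J(N) = -6*N (J(N) = -3*(N + 1*N) = -3*(N + N) = -6*N)
-106*(-98) + J(-5*(-1 + g(-4))) = -106*(-98) - (-30)*(-1 + (3 + (-4)**2 + 4*(-4))) = 10388 - (-30)*(-1 + (3 + 16 - 16)) = 10388 - (-30)*(-1 + 3) = 10388 - (-30)*2 = 10388 - 6*(-10) = 10388 + 60 = 10448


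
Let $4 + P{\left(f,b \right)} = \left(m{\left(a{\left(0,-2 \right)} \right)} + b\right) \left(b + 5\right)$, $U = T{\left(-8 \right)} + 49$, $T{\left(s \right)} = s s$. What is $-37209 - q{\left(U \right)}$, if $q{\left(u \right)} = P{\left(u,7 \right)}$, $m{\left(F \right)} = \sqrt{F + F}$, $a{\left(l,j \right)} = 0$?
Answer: $-37289$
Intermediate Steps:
$T{\left(s \right)} = s^{2}$
$m{\left(F \right)} = \sqrt{2} \sqrt{F}$ ($m{\left(F \right)} = \sqrt{2 F} = \sqrt{2} \sqrt{F}$)
$U = 113$ ($U = \left(-8\right)^{2} + 49 = 64 + 49 = 113$)
$P{\left(f,b \right)} = -4 + b \left(5 + b\right)$ ($P{\left(f,b \right)} = -4 + \left(\sqrt{2} \sqrt{0} + b\right) \left(b + 5\right) = -4 + \left(\sqrt{2} \cdot 0 + b\right) \left(5 + b\right) = -4 + \left(0 + b\right) \left(5 + b\right) = -4 + b \left(5 + b\right)$)
$q{\left(u \right)} = 80$ ($q{\left(u \right)} = -4 + 7^{2} + 5 \cdot 7 = -4 + 49 + 35 = 80$)
$-37209 - q{\left(U \right)} = -37209 - 80 = -37289$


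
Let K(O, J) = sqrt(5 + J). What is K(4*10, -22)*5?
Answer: 5*I*sqrt(17) ≈ 20.616*I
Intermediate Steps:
K(4*10, -22)*5 = sqrt(5 - 22)*5 = sqrt(-17)*5 = (I*sqrt(17))*5 = 5*I*sqrt(17)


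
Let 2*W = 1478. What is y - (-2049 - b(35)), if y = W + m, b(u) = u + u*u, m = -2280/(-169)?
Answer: 686392/169 ≈ 4061.5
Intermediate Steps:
W = 739 (W = (½)*1478 = 739)
m = 2280/169 (m = -2280*(-1/169) = 2280/169 ≈ 13.491)
b(u) = u + u²
y = 127171/169 (y = 739 + 2280/169 = 127171/169 ≈ 752.49)
y - (-2049 - b(35)) = 127171/169 - (-2049 - 35*(1 + 35)) = 127171/169 - (-2049 - 35*36) = 127171/169 - (-2049 - 1*1260) = 127171/169 - (-2049 - 1260) = 127171/169 - 1*(-3309) = 127171/169 + 3309 = 686392/169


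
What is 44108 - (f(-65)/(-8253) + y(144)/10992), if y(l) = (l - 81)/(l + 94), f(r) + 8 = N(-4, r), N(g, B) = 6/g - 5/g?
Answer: 15116189519371/342708576 ≈ 44108.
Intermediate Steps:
N(g, B) = 1/g
f(r) = -33/4 (f(r) = -8 + 1/(-4) = -8 - ¼ = -33/4)
y(l) = (-81 + l)/(94 + l)
44108 - (f(-65)/(-8253) + y(144)/10992) = 44108 - (-33/4/(-8253) + ((-81 + 144)/(94 + 144))/10992) = 44108 - (-33/4*(-1/8253) + (63/238)*(1/10992)) = 44108 - (11/11004 + ((1/238)*63)*(1/10992)) = 44108 - (11/11004 + (9/34)*(1/10992)) = 44108 - (11/11004 + 3/124576) = 44108 - 1*350837/342708576 = 44108 - 350837/342708576 = 15116189519371/342708576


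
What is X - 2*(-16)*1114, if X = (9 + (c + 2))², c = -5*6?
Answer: 36009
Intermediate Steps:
c = -30
X = 361 (X = (9 + (-30 + 2))² = (9 - 28)² = (-19)² = 361)
X - 2*(-16)*1114 = 361 - 2*(-16)*1114 = 361 + 32*1114 = 361 + 35648 = 36009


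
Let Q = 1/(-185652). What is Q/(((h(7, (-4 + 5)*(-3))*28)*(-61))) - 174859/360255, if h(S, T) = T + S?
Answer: -10561270954301/21758963929920 ≈ -0.48538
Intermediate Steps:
Q = -1/185652 ≈ -5.3864e-6
h(S, T) = S + T
Q/(((h(7, (-4 + 5)*(-3))*28)*(-61))) - 174859/360255 = -(-1/(1708*(7 + (-4 + 5)*(-3))))/185652 - 174859/360255 = -(-1/(1708*(7 + 1*(-3))))/185652 - 174859*1/360255 = -(-1/(1708*(7 - 3)))/185652 - 174859/360255 = -1/(185652*((4*28)*(-61))) - 174859/360255 = -1/(185652*(112*(-61))) - 174859/360255 = -1/185652/(-6832) - 174859/360255 = -1/185652*(-1/6832) - 174859/360255 = 1/1268374464 - 174859/360255 = -10561270954301/21758963929920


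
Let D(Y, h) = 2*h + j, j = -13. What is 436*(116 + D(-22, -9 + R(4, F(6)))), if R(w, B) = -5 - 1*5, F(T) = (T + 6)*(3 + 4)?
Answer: 28340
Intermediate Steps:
F(T) = 42 + 7*T (F(T) = (6 + T)*7 = 42 + 7*T)
R(w, B) = -10 (R(w, B) = -5 - 5 = -10)
D(Y, h) = -13 + 2*h (D(Y, h) = 2*h - 13 = -13 + 2*h)
436*(116 + D(-22, -9 + R(4, F(6)))) = 436*(116 + (-13 + 2*(-9 - 10))) = 436*(116 + (-13 + 2*(-19))) = 436*(116 + (-13 - 38)) = 436*(116 - 51) = 436*65 = 28340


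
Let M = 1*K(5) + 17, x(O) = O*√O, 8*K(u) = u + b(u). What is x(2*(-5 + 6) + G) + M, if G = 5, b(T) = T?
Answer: 73/4 + 7*√7 ≈ 36.770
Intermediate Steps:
K(u) = u/4 (K(u) = (u + u)/8 = (2*u)/8 = u/4)
x(O) = O^(3/2)
M = 73/4 (M = 1*((¼)*5) + 17 = 1*(5/4) + 17 = 5/4 + 17 = 73/4 ≈ 18.250)
x(2*(-5 + 6) + G) + M = (2*(-5 + 6) + 5)^(3/2) + 73/4 = (2*1 + 5)^(3/2) + 73/4 = (2 + 5)^(3/2) + 73/4 = 7^(3/2) + 73/4 = 7*√7 + 73/4 = 73/4 + 7*√7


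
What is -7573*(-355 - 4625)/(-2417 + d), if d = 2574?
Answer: 37713540/157 ≈ 2.4021e+5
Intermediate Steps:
-7573*(-355 - 4625)/(-2417 + d) = -7573*(-355 - 4625)/(-2417 + 2574) = -7573/(157/(-4980)) = -7573/(157*(-1/4980)) = -7573/(-157/4980) = -7573*(-4980/157) = 37713540/157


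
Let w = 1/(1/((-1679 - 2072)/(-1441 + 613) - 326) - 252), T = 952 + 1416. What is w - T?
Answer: -158839625153/67077432 ≈ -2368.0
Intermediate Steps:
T = 2368
w = -266177/67077432 (w = 1/(1/(-3751/(-828) - 326) - 252) = 1/(1/(-3751*(-1/828) - 326) - 252) = 1/(1/(3751/828 - 326) - 252) = 1/(1/(-266177/828) - 252) = 1/(-828/266177 - 252) = 1/(-67077432/266177) = -266177/67077432 ≈ -0.0039682)
w - T = -266177/67077432 - 1*2368 = -266177/67077432 - 2368 = -158839625153/67077432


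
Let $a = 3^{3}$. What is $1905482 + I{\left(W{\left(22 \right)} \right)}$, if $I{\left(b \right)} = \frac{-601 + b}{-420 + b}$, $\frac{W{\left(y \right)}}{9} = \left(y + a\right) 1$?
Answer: $\frac{40014962}{21} \approx 1.9055 \cdot 10^{6}$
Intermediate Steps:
$a = 27$
$W{\left(y \right)} = 243 + 9 y$ ($W{\left(y \right)} = 9 \left(y + 27\right) 1 = 9 \left(27 + y\right) 1 = 9 \left(27 + y\right) = 243 + 9 y$)
$I{\left(b \right)} = \frac{-601 + b}{-420 + b}$
$1905482 + I{\left(W{\left(22 \right)} \right)} = 1905482 + \frac{-601 + \left(243 + 9 \cdot 22\right)}{-420 + \left(243 + 9 \cdot 22\right)} = 1905482 + \frac{-601 + \left(243 + 198\right)}{-420 + \left(243 + 198\right)} = 1905482 + \frac{-601 + 441}{-420 + 441} = 1905482 + \frac{1}{21} \left(-160\right) = 1905482 - \frac{160}{21} = \frac{40014962}{21}$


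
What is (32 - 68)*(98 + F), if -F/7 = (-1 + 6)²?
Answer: 2772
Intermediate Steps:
F = -175 (F = -7*(-1 + 6)² = -7*5² = -7*25 = -175)
(32 - 68)*(98 + F) = (32 - 68)*(98 - 175) = -36*(-77) = 2772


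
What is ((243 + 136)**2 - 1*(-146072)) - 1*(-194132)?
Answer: 483845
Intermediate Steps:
((243 + 136)**2 - 1*(-146072)) - 1*(-194132) = (379**2 + 146072) + 194132 = (143641 + 146072) + 194132 = 289713 + 194132 = 483845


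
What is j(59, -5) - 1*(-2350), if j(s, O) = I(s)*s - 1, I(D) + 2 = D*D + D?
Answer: 211091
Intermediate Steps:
I(D) = -2 + D + D² (I(D) = -2 + (D*D + D) = -2 + (D² + D) = -2 + (D + D²) = -2 + D + D²)
j(s, O) = -1 + s*(-2 + s + s²) (j(s, O) = (-2 + s + s²)*s - 1 = s*(-2 + s + s²) - 1 = -1 + s*(-2 + s + s²))
j(59, -5) - 1*(-2350) = (-1 + 59*(-2 + 59 + 59²)) - 1*(-2350) = (-1 + 59*(-2 + 59 + 3481)) + 2350 = (-1 + 59*3538) + 2350 = (-1 + 208742) + 2350 = 208741 + 2350 = 211091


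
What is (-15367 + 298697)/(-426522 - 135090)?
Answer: -141665/280806 ≈ -0.50449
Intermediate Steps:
(-15367 + 298697)/(-426522 - 135090) = 283330/(-561612) = 283330*(-1/561612) = -141665/280806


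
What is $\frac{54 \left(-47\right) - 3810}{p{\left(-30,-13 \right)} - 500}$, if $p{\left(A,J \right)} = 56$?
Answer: $\frac{529}{37} \approx 14.297$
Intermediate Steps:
$\frac{54 \left(-47\right) - 3810}{p{\left(-30,-13 \right)} - 500} = \frac{54 \left(-47\right) - 3810}{56 - 500} = \frac{-2538 - 3810}{-444} = \left(-6348\right) \left(- \frac{1}{444}\right) = \frac{529}{37}$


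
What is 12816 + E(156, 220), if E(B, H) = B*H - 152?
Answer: 46984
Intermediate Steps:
E(B, H) = -152 + B*H
12816 + E(156, 220) = 12816 + (-152 + 156*220) = 12816 + (-152 + 34320) = 12816 + 34168 = 46984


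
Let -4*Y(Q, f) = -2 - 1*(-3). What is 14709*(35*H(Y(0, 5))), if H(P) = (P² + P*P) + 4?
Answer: 16988895/8 ≈ 2.1236e+6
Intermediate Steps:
Y(Q, f) = -¼ (Y(Q, f) = -(-2 - 1*(-3))/4 = -(-2 + 3)/4 = -¼*1 = -¼)
H(P) = 4 + 2*P² (H(P) = (P² + P²) + 4 = 2*P² + 4 = 4 + 2*P²)
14709*(35*H(Y(0, 5))) = 14709*(35*(4 + 2*(-¼)²)) = 14709*(35*(4 + 2*(1/16))) = 14709*(35*(4 + ⅛)) = 14709*(35*(33/8)) = 14709*(1155/8) = 16988895/8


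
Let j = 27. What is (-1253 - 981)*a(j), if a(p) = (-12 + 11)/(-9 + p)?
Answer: 1117/9 ≈ 124.11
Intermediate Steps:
a(p) = -1/(-9 + p)
(-1253 - 981)*a(j) = (-1253 - 981)*(-1/(-9 + 27)) = -(-2234)/18 = -2234*(-1/18) = 1117/9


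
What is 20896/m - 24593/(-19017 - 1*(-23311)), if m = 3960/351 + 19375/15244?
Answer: 53160852016679/32046057590 ≈ 1658.9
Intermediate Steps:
m = 7462985/594516 (m = 3960*(1/351) + 19375*(1/15244) = 440/39 + 19375/15244 = 7462985/594516 ≈ 12.553)
20896/m - 24593/(-19017 - 1*(-23311)) = 20896/(7462985/594516) - 24593/(-19017 - 1*(-23311)) = 20896*(594516/7462985) - 24593/(-19017 + 23311) = 12423006336/7462985 - 24593/4294 = 53160852016679/32046057590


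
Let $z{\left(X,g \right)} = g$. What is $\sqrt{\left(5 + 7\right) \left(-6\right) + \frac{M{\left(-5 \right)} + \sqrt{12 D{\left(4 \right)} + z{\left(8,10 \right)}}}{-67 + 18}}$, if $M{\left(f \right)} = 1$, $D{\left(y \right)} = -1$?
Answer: $\frac{\sqrt{-3529 - i \sqrt{2}}}{7} \approx 0.0017004 - 8.4865 i$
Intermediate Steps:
$\sqrt{\left(5 + 7\right) \left(-6\right) + \frac{M{\left(-5 \right)} + \sqrt{12 D{\left(4 \right)} + z{\left(8,10 \right)}}}{-67 + 18}} = \sqrt{\left(5 + 7\right) \left(-6\right) + \frac{1 + \sqrt{12 \left(-1\right) + 10}}{-67 + 18}} = \sqrt{12 \left(-6\right) + \frac{1 + \sqrt{-12 + 10}}{-49}} = \sqrt{-72 + \left(1 + \sqrt{-2}\right) \left(- \frac{1}{49}\right)} = \sqrt{-72 + \left(1 + i \sqrt{2}\right) \left(- \frac{1}{49}\right)} = \sqrt{-72 - \left(\frac{1}{49} + \frac{i \sqrt{2}}{49}\right)} = \sqrt{- \frac{3529}{49} - \frac{i \sqrt{2}}{49}}$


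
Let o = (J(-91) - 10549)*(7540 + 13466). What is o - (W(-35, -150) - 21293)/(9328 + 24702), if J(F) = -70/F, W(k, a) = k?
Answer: -49011533161798/221195 ≈ -2.2158e+8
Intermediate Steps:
o = -2880489762/13 (o = (-70/(-91) - 10549)*(7540 + 13466) = (-70*(-1/91) - 10549)*21006 = (10/13 - 10549)*21006 = -137127/13*21006 = -2880489762/13 ≈ -2.2158e+8)
o - (W(-35, -150) - 21293)/(9328 + 24702) = -2880489762/13 - (-35 - 21293)/(9328 + 24702) = -2880489762/13 - (-21328)/34030 = -2880489762/13 - 1*(-10664/17015) = -2880489762/13 + 10664/17015 = -49011533161798/221195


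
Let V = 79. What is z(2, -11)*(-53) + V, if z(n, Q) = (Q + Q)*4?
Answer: 4743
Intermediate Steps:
z(n, Q) = 8*Q (z(n, Q) = (2*Q)*4 = 8*Q)
z(2, -11)*(-53) + V = (8*(-11))*(-53) + 79 = -88*(-53) + 79 = 4664 + 79 = 4743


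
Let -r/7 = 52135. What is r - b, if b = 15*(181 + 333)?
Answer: -372655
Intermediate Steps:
r = -364945 (r = -7*52135 = -364945)
b = 7710 (b = 15*514 = 7710)
r - b = -364945 - 1*7710 = -364945 - 7710 = -372655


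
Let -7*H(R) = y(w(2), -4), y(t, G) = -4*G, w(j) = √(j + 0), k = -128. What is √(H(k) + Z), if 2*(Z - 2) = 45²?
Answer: √198394/14 ≈ 31.815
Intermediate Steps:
w(j) = √j
Z = 2029/2 (Z = 2 + (½)*45² = 2 + (½)*2025 = 2 + 2025/2 = 2029/2 ≈ 1014.5)
H(R) = -16/7 (H(R) = -(-4)*(-4)/7 = -⅐*16 = -16/7)
√(H(k) + Z) = √(-16/7 + 2029/2) = √(14171/14) = √198394/14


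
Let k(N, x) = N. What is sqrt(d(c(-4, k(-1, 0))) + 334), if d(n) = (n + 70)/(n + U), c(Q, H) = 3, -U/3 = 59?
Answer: sqrt(10099482)/174 ≈ 18.264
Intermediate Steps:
U = -177 (U = -3*59 = -177)
d(n) = (70 + n)/(-177 + n) (d(n) = (n + 70)/(n - 177) = (70 + n)/(-177 + n))
sqrt(d(c(-4, k(-1, 0))) + 334) = sqrt((70 + 3)/(-177 + 3) + 334) = sqrt(73/(-174) + 334) = sqrt(-1/174*73 + 334) = sqrt(-73/174 + 334) = sqrt(58043/174) = sqrt(10099482)/174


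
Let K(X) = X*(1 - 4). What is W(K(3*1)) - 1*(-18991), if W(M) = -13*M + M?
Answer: 19099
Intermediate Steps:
K(X) = -3*X (K(X) = X*(-3) = -3*X)
W(M) = -12*M
W(K(3*1)) - 1*(-18991) = -(-36)*3*1 - 1*(-18991) = -(-36)*3 + 18991 = -12*(-9) + 18991 = 108 + 18991 = 19099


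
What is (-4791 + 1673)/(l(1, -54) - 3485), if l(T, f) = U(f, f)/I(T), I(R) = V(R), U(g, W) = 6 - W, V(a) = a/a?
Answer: 3118/3425 ≈ 0.91037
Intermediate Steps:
V(a) = 1
I(R) = 1
l(T, f) = 6 - f (l(T, f) = (6 - f)/1 = (6 - f)*1 = 6 - f)
(-4791 + 1673)/(l(1, -54) - 3485) = (-4791 + 1673)/((6 - 1*(-54)) - 3485) = -3118/((6 + 54) - 3485) = -3118/(60 - 3485) = -3118/(-3425) = -3118*(-1/3425) = 3118/3425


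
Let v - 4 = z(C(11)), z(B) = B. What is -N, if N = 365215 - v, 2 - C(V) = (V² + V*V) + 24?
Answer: -365475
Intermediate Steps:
C(V) = -22 - 2*V² (C(V) = 2 - ((V² + V*V) + 24) = 2 - ((V² + V²) + 24) = 2 - (2*V² + 24) = 2 - (24 + 2*V²) = 2 + (-24 - 2*V²) = -22 - 2*V²)
v = -260 (v = 4 + (-22 - 2*11²) = 4 + (-22 - 2*121) = 4 + (-22 - 242) = 4 - 264 = -260)
N = 365475 (N = 365215 - 1*(-260) = 365215 + 260 = 365475)
-N = -1*365475 = -365475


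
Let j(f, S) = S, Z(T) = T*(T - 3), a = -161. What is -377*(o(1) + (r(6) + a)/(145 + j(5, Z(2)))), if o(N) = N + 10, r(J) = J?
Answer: -41122/11 ≈ -3738.4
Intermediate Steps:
Z(T) = T*(-3 + T)
o(N) = 10 + N
-377*(o(1) + (r(6) + a)/(145 + j(5, Z(2)))) = -377*((10 + 1) + (6 - 161)/(145 + 2*(-3 + 2))) = -377*(11 - 155/(145 + 2*(-1))) = -377*(11 - 155/(145 - 2)) = -377*(11 - 155/143) = -377*1418/143 = -41122/11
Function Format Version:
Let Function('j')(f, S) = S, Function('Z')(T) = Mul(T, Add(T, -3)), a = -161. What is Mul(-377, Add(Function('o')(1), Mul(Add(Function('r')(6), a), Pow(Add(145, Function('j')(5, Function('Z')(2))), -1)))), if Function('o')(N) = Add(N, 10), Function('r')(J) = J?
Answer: Rational(-41122, 11) ≈ -3738.4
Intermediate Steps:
Function('Z')(T) = Mul(T, Add(-3, T))
Function('o')(N) = Add(10, N)
Mul(-377, Add(Function('o')(1), Mul(Add(Function('r')(6), a), Pow(Add(145, Function('j')(5, Function('Z')(2))), -1)))) = Mul(-377, Add(Add(10, 1), Mul(Add(6, -161), Pow(Add(145, Mul(2, Add(-3, 2))), -1)))) = Mul(-377, Add(11, Mul(-155, Pow(Add(145, Mul(2, -1)), -1)))) = Mul(-377, Add(11, Mul(-155, Pow(Add(145, -2), -1)))) = Mul(-377, Add(11, Mul(-155, Pow(143, -1)))) = Mul(-377, Add(11, Mul(-155, Rational(1, 143)))) = Mul(-377, Add(11, Rational(-155, 143))) = Mul(-377, Rational(1418, 143)) = Rational(-41122, 11)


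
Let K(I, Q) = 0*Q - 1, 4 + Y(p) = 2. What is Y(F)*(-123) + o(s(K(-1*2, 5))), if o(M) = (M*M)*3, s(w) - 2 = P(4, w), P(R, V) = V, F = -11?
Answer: 249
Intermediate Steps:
Y(p) = -2 (Y(p) = -4 + 2 = -2)
K(I, Q) = -1 (K(I, Q) = 0 - 1 = -1)
s(w) = 2 + w
o(M) = 3*M² (o(M) = M²*3 = 3*M²)
Y(F)*(-123) + o(s(K(-1*2, 5))) = -2*(-123) + 3*(2 - 1)² = 246 + 3*1² = 246 + 3*1 = 246 + 3 = 249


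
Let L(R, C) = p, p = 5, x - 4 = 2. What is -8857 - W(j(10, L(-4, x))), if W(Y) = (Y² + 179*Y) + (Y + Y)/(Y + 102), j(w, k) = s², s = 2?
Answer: -508221/53 ≈ -9589.1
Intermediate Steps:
x = 6 (x = 4 + 2 = 6)
L(R, C) = 5
j(w, k) = 4 (j(w, k) = 2² = 4)
W(Y) = Y² + 179*Y + 2*Y/(102 + Y) (W(Y) = (Y² + 179*Y) + (2*Y)/(102 + Y) = (Y² + 179*Y) + 2*Y/(102 + Y) = Y² + 179*Y + 2*Y/(102 + Y))
-8857 - W(j(10, L(-4, x))) = -8857 - 4*(18260 + 4² + 281*4)/(102 + 4) = -8857 - 4*(18260 + 16 + 1124)/106 = -8857 - 4*19400/106 = -8857 - 1*38800/53 = -8857 - 38800/53 = -508221/53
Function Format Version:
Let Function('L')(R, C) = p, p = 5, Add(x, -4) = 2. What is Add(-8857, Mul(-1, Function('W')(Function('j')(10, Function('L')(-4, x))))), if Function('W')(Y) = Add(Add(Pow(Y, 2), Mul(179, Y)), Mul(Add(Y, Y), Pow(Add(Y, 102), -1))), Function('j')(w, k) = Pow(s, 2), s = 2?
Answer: Rational(-508221, 53) ≈ -9589.1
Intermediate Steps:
x = 6 (x = Add(4, 2) = 6)
Function('L')(R, C) = 5
Function('j')(w, k) = 4 (Function('j')(w, k) = Pow(2, 2) = 4)
Function('W')(Y) = Add(Pow(Y, 2), Mul(179, Y), Mul(2, Y, Pow(Add(102, Y), -1))) (Function('W')(Y) = Add(Add(Pow(Y, 2), Mul(179, Y)), Mul(Mul(2, Y), Pow(Add(102, Y), -1))) = Add(Add(Pow(Y, 2), Mul(179, Y)), Mul(2, Y, Pow(Add(102, Y), -1))) = Add(Pow(Y, 2), Mul(179, Y), Mul(2, Y, Pow(Add(102, Y), -1))))
Add(-8857, Mul(-1, Function('W')(Function('j')(10, Function('L')(-4, x))))) = Add(-8857, Mul(-1, Mul(4, Pow(Add(102, 4), -1), Add(18260, Pow(4, 2), Mul(281, 4))))) = Add(-8857, Mul(-1, Mul(4, Pow(106, -1), Add(18260, 16, 1124)))) = Add(-8857, Mul(-1, Mul(4, Rational(1, 106), 19400))) = Add(-8857, Mul(-1, Rational(38800, 53))) = Add(-8857, Rational(-38800, 53)) = Rational(-508221, 53)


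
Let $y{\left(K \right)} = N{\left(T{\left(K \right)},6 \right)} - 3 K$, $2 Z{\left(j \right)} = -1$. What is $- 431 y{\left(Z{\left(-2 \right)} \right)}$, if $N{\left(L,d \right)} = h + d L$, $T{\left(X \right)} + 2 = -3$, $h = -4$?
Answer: $\frac{28015}{2} \approx 14008.0$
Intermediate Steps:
$T{\left(X \right)} = -5$ ($T{\left(X \right)} = -2 - 3 = -5$)
$N{\left(L,d \right)} = -4 + L d$ ($N{\left(L,d \right)} = -4 + d L = -4 + L d$)
$Z{\left(j \right)} = - \frac{1}{2}$ ($Z{\left(j \right)} = \frac{1}{2} \left(-1\right) = - \frac{1}{2}$)
$y{\left(K \right)} = -34 - 3 K$ ($y{\left(K \right)} = \left(-4 - 30\right) - 3 K = -34 - 3 K$)
$- 431 y{\left(Z{\left(-2 \right)} \right)} = - 431 \left(-34 - - \frac{3}{2}\right) = - 431 \left(-34 + \frac{3}{2}\right) = \left(-431\right) \left(- \frac{65}{2}\right) = \frac{28015}{2}$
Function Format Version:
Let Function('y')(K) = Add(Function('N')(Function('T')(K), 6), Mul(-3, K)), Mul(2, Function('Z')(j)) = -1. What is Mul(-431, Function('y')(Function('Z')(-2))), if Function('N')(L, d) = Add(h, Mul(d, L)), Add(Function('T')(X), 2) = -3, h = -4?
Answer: Rational(28015, 2) ≈ 14008.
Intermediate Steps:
Function('T')(X) = -5 (Function('T')(X) = Add(-2, -3) = -5)
Function('N')(L, d) = Add(-4, Mul(L, d)) (Function('N')(L, d) = Add(-4, Mul(d, L)) = Add(-4, Mul(L, d)))
Function('Z')(j) = Rational(-1, 2) (Function('Z')(j) = Mul(Rational(1, 2), -1) = Rational(-1, 2))
Function('y')(K) = Add(-34, Mul(-3, K)) (Function('y')(K) = Add(Add(-4, Mul(-5, 6)), Mul(-3, K)) = Add(Add(-4, -30), Mul(-3, K)) = Add(-34, Mul(-3, K)))
Mul(-431, Function('y')(Function('Z')(-2))) = Mul(-431, Add(-34, Mul(-3, Rational(-1, 2)))) = Mul(-431, Add(-34, Rational(3, 2))) = Mul(-431, Rational(-65, 2)) = Rational(28015, 2)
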